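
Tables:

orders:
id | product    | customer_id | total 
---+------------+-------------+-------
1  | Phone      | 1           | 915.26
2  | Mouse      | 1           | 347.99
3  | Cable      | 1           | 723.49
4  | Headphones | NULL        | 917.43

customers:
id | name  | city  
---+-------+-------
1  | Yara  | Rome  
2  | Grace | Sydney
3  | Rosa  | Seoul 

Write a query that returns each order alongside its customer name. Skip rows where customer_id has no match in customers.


INNER JOIN keeps only orders rows whose customer_id matches an id in customers. Walk through each order:
  - order 1 (Phone): customer_id=1 -> matches Yara
  - order 2 (Mouse): customer_id=1 -> matches Yara
  - order 3 (Cable): customer_id=1 -> matches Yara
  - order 4 (Headphones): customer_id=NULL, no match -> dropped
So 1 of 4 rows is dropped.

SQL:
SELECT a.product, b.name AS customer
FROM orders a
INNER JOIN customers b ON a.customer_id = b.id

Result:
product | customer
--------+---------
Phone   | Yara    
Mouse   | Yara    
Cable   | Yara    


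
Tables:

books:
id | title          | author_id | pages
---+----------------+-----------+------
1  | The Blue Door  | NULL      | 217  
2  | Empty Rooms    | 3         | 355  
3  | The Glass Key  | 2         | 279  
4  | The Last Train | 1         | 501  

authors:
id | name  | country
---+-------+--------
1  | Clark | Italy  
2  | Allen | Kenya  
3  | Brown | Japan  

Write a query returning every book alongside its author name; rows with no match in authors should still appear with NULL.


LEFT JOIN keeps every row from books (the left table); where author_id has no match in authors, the author columns become NULL. Walk through each book:
  - book 1 (The Blue Door): author_id=NULL, no match -> kept with NULL
  - book 2 (Empty Rooms): author_id=3 -> matches Brown
  - book 3 (The Glass Key): author_id=2 -> matches Allen
  - book 4 (The Last Train): author_id=1 -> matches Clark
All 4 rows appear; 1 has NULL author.

SQL:
SELECT a.title, b.name AS author
FROM books a
LEFT JOIN authors b ON a.author_id = b.id

Result:
title          | author
---------------+-------
The Blue Door  | NULL  
Empty Rooms    | Brown 
The Glass Key  | Allen 
The Last Train | Clark 


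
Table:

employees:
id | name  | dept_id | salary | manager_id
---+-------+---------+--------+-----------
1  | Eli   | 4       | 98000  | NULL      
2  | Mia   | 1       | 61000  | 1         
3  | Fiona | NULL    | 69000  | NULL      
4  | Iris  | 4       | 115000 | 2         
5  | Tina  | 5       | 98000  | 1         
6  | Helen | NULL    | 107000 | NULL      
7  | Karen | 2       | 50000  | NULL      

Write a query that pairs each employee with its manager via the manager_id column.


This is a self-join: employees is joined to a second copy of itself, matching each row's manager_id to another row's id. Use LEFT JOIN so rows with manager_id=NULL are kept.
  - employee 1 (Eli): manager_id=NULL -> NULL
  - employee 2 (Mia): manager_id=1 -> Eli
  - employee 3 (Fiona): manager_id=NULL -> NULL
  - employee 4 (Iris): manager_id=2 -> Mia
  - employee 5 (Tina): manager_id=1 -> Eli
  - employee 6 (Helen): manager_id=NULL -> NULL
  - employee 7 (Karen): manager_id=NULL -> NULL

SQL:
SELECT a.name AS item, b.name AS manager
FROM employees a
LEFT JOIN employees b ON a.manager_id = b.id

Result:
item  | manager
------+--------
Eli   | NULL   
Mia   | Eli    
Fiona | NULL   
Iris  | Mia    
Tina  | Eli    
Helen | NULL   
Karen | NULL   


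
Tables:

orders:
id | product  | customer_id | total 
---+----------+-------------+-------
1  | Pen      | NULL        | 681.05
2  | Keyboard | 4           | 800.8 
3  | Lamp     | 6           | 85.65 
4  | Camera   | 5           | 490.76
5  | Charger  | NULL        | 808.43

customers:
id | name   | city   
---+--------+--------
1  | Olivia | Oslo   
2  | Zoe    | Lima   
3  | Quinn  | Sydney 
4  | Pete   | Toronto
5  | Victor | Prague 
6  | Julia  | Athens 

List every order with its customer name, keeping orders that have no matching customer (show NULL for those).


LEFT JOIN keeps every row from orders (the left table); where customer_id has no match in customers, the customer columns become NULL. Walk through each order:
  - order 1 (Pen): customer_id=NULL, no match -> kept with NULL
  - order 2 (Keyboard): customer_id=4 -> matches Pete
  - order 3 (Lamp): customer_id=6 -> matches Julia
  - order 4 (Camera): customer_id=5 -> matches Victor
  - order 5 (Charger): customer_id=NULL, no match -> kept with NULL
All 5 rows appear; 2 have NULL customer.

SQL:
SELECT a.product, b.name AS customer
FROM orders a
LEFT JOIN customers b ON a.customer_id = b.id

Result:
product  | customer
---------+---------
Pen      | NULL    
Keyboard | Pete    
Lamp     | Julia   
Camera   | Victor  
Charger  | NULL    


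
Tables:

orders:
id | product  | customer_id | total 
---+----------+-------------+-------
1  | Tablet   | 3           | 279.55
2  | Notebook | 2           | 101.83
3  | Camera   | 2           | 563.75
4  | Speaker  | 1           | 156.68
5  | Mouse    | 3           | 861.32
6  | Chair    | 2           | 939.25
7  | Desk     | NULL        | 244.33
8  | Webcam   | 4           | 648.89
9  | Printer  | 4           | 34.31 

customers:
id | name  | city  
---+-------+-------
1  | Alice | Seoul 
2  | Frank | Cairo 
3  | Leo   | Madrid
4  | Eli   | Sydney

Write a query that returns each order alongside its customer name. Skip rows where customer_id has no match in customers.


INNER JOIN keeps only orders rows whose customer_id matches an id in customers. Walk through each order:
  - order 1 (Tablet): customer_id=3 -> matches Leo
  - order 2 (Notebook): customer_id=2 -> matches Frank
  - order 3 (Camera): customer_id=2 -> matches Frank
  - order 4 (Speaker): customer_id=1 -> matches Alice
  - order 5 (Mouse): customer_id=3 -> matches Leo
  - order 6 (Chair): customer_id=2 -> matches Frank
  - order 7 (Desk): customer_id=NULL, no match -> dropped
  - order 8 (Webcam): customer_id=4 -> matches Eli
  - order 9 (Printer): customer_id=4 -> matches Eli
So 1 of 9 rows is dropped.

SQL:
SELECT a.product, b.name AS customer
FROM orders a
INNER JOIN customers b ON a.customer_id = b.id

Result:
product  | customer
---------+---------
Tablet   | Leo     
Notebook | Frank   
Camera   | Frank   
Speaker  | Alice   
Mouse    | Leo     
Chair    | Frank   
Webcam   | Eli     
Printer  | Eli     


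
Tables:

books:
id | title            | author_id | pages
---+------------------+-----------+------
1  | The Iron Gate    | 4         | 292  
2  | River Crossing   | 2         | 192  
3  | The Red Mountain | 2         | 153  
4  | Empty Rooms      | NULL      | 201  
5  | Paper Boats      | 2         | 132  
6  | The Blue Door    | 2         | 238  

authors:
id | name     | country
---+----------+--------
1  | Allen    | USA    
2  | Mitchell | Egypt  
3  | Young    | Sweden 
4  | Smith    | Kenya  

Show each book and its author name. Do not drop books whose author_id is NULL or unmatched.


LEFT JOIN keeps every row from books (the left table); where author_id has no match in authors, the author columns become NULL. Walk through each book:
  - book 1 (The Iron Gate): author_id=4 -> matches Smith
  - book 2 (River Crossing): author_id=2 -> matches Mitchell
  - book 3 (The Red Mountain): author_id=2 -> matches Mitchell
  - book 4 (Empty Rooms): author_id=NULL, no match -> kept with NULL
  - book 5 (Paper Boats): author_id=2 -> matches Mitchell
  - book 6 (The Blue Door): author_id=2 -> matches Mitchell
All 6 rows appear; 1 has NULL author.

SQL:
SELECT a.title, b.name AS author
FROM books a
LEFT JOIN authors b ON a.author_id = b.id

Result:
title            | author  
-----------------+---------
The Iron Gate    | Smith   
River Crossing   | Mitchell
The Red Mountain | Mitchell
Empty Rooms      | NULL    
Paper Boats      | Mitchell
The Blue Door    | Mitchell


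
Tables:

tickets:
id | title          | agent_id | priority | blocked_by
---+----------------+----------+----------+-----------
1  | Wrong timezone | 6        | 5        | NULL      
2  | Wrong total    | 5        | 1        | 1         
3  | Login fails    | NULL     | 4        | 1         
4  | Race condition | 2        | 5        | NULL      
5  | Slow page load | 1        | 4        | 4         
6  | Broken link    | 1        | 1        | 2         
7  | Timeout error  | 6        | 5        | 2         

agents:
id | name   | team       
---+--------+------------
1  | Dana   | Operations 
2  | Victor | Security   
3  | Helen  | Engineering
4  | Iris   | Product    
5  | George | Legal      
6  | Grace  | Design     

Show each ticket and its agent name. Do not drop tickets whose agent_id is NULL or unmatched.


LEFT JOIN keeps every row from tickets (the left table); where agent_id has no match in agents, the agent columns become NULL. Walk through each ticket:
  - ticket 1 (Wrong timezone): agent_id=6 -> matches Grace
  - ticket 2 (Wrong total): agent_id=5 -> matches George
  - ticket 3 (Login fails): agent_id=NULL, no match -> kept with NULL
  - ticket 4 (Race condition): agent_id=2 -> matches Victor
  - ticket 5 (Slow page load): agent_id=1 -> matches Dana
  - ticket 6 (Broken link): agent_id=1 -> matches Dana
  - ticket 7 (Timeout error): agent_id=6 -> matches Grace
All 7 rows appear; 1 has NULL agent.

SQL:
SELECT a.title, b.name AS agent
FROM tickets a
LEFT JOIN agents b ON a.agent_id = b.id

Result:
title          | agent 
---------------+-------
Wrong timezone | Grace 
Wrong total    | George
Login fails    | NULL  
Race condition | Victor
Slow page load | Dana  
Broken link    | Dana  
Timeout error  | Grace 


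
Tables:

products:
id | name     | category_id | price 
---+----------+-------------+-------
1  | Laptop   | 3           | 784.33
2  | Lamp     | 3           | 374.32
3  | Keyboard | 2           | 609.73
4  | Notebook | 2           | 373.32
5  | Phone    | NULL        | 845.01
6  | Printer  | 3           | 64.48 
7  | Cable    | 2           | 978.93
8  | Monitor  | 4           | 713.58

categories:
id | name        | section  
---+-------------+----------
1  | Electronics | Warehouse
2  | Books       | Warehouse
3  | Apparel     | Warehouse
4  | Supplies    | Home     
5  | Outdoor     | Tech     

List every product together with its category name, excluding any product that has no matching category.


INNER JOIN keeps only products rows whose category_id matches an id in categories. Walk through each product:
  - product 1 (Laptop): category_id=3 -> matches Apparel
  - product 2 (Lamp): category_id=3 -> matches Apparel
  - product 3 (Keyboard): category_id=2 -> matches Books
  - product 4 (Notebook): category_id=2 -> matches Books
  - product 5 (Phone): category_id=NULL, no match -> dropped
  - product 6 (Printer): category_id=3 -> matches Apparel
  - product 7 (Cable): category_id=2 -> matches Books
  - product 8 (Monitor): category_id=4 -> matches Supplies
So 1 of 8 rows is dropped.

SQL:
SELECT a.name, b.name AS category
FROM products a
INNER JOIN categories b ON a.category_id = b.id

Result:
name     | category
---------+---------
Laptop   | Apparel 
Lamp     | Apparel 
Keyboard | Books   
Notebook | Books   
Printer  | Apparel 
Cable    | Books   
Monitor  | Supplies


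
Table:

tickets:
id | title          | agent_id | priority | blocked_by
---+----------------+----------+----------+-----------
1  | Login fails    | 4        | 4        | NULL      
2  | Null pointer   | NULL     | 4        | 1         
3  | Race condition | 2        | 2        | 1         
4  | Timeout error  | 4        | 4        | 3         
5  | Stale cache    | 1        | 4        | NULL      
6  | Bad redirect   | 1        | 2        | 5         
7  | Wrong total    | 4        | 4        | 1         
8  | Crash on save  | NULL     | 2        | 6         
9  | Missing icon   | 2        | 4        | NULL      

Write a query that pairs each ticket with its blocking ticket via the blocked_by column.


This is a self-join: tickets is joined to a second copy of itself, matching each row's blocked_by to another row's id. Use LEFT JOIN so rows with blocked_by=NULL are kept.
  - ticket 1 (Login fails): blocked_by=NULL -> NULL
  - ticket 2 (Null pointer): blocked_by=1 -> Login fails
  - ticket 3 (Race condition): blocked_by=1 -> Login fails
  - ticket 4 (Timeout error): blocked_by=3 -> Race condition
  - ticket 5 (Stale cache): blocked_by=NULL -> NULL
  - ticket 6 (Bad redirect): blocked_by=5 -> Stale cache
  - ticket 7 (Wrong total): blocked_by=1 -> Login fails
  - ticket 8 (Crash on save): blocked_by=6 -> Bad redirect
  - ticket 9 (Missing icon): blocked_by=NULL -> NULL

SQL:
SELECT a.title AS item, b.title AS blocked_by
FROM tickets a
LEFT JOIN tickets b ON a.blocked_by = b.id

Result:
item           | blocked_by    
---------------+---------------
Login fails    | NULL          
Null pointer   | Login fails   
Race condition | Login fails   
Timeout error  | Race condition
Stale cache    | NULL          
Bad redirect   | Stale cache   
Wrong total    | Login fails   
Crash on save  | Bad redirect  
Missing icon   | NULL          


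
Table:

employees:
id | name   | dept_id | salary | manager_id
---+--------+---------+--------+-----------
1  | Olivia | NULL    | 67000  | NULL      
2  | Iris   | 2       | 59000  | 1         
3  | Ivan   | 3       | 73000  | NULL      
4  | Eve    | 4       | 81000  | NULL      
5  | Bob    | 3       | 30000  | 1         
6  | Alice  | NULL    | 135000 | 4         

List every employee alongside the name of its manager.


This is a self-join: employees is joined to a second copy of itself, matching each row's manager_id to another row's id. Use LEFT JOIN so rows with manager_id=NULL are kept.
  - employee 1 (Olivia): manager_id=NULL -> NULL
  - employee 2 (Iris): manager_id=1 -> Olivia
  - employee 3 (Ivan): manager_id=NULL -> NULL
  - employee 4 (Eve): manager_id=NULL -> NULL
  - employee 5 (Bob): manager_id=1 -> Olivia
  - employee 6 (Alice): manager_id=4 -> Eve

SQL:
SELECT a.name AS item, b.name AS manager
FROM employees a
LEFT JOIN employees b ON a.manager_id = b.id

Result:
item   | manager
-------+--------
Olivia | NULL   
Iris   | Olivia 
Ivan   | NULL   
Eve    | NULL   
Bob    | Olivia 
Alice  | Eve    


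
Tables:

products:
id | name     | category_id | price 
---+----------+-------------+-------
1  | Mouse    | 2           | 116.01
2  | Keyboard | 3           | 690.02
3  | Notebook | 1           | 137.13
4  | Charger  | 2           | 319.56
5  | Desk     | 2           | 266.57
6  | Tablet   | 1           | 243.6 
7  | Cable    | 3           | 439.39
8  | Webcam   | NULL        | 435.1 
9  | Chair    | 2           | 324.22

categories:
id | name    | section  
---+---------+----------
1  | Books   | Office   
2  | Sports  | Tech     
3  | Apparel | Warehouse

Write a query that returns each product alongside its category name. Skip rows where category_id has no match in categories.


INNER JOIN keeps only products rows whose category_id matches an id in categories. Walk through each product:
  - product 1 (Mouse): category_id=2 -> matches Sports
  - product 2 (Keyboard): category_id=3 -> matches Apparel
  - product 3 (Notebook): category_id=1 -> matches Books
  - product 4 (Charger): category_id=2 -> matches Sports
  - product 5 (Desk): category_id=2 -> matches Sports
  - product 6 (Tablet): category_id=1 -> matches Books
  - product 7 (Cable): category_id=3 -> matches Apparel
  - product 8 (Webcam): category_id=NULL, no match -> dropped
  - product 9 (Chair): category_id=2 -> matches Sports
So 1 of 9 rows is dropped.

SQL:
SELECT a.name, b.name AS category
FROM products a
INNER JOIN categories b ON a.category_id = b.id

Result:
name     | category
---------+---------
Mouse    | Sports  
Keyboard | Apparel 
Notebook | Books   
Charger  | Sports  
Desk     | Sports  
Tablet   | Books   
Cable    | Apparel 
Chair    | Sports  


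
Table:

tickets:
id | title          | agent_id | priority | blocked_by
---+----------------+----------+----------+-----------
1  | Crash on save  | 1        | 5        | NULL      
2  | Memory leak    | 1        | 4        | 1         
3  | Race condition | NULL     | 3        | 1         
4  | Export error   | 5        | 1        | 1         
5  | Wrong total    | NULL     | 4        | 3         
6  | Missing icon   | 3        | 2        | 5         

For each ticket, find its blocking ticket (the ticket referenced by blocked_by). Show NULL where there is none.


This is a self-join: tickets is joined to a second copy of itself, matching each row's blocked_by to another row's id. Use LEFT JOIN so rows with blocked_by=NULL are kept.
  - ticket 1 (Crash on save): blocked_by=NULL -> NULL
  - ticket 2 (Memory leak): blocked_by=1 -> Crash on save
  - ticket 3 (Race condition): blocked_by=1 -> Crash on save
  - ticket 4 (Export error): blocked_by=1 -> Crash on save
  - ticket 5 (Wrong total): blocked_by=3 -> Race condition
  - ticket 6 (Missing icon): blocked_by=5 -> Wrong total

SQL:
SELECT a.title AS item, b.title AS blocked_by
FROM tickets a
LEFT JOIN tickets b ON a.blocked_by = b.id

Result:
item           | blocked_by    
---------------+---------------
Crash on save  | NULL          
Memory leak    | Crash on save 
Race condition | Crash on save 
Export error   | Crash on save 
Wrong total    | Race condition
Missing icon   | Wrong total   


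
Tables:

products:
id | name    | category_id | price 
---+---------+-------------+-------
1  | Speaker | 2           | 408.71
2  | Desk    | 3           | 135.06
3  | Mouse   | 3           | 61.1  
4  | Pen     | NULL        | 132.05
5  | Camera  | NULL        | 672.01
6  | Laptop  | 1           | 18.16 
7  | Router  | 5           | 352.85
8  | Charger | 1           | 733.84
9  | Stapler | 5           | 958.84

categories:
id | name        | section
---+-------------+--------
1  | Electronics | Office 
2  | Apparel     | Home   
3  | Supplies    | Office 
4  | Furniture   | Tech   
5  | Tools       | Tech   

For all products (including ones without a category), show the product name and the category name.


LEFT JOIN keeps every row from products (the left table); where category_id has no match in categories, the category columns become NULL. Walk through each product:
  - product 1 (Speaker): category_id=2 -> matches Apparel
  - product 2 (Desk): category_id=3 -> matches Supplies
  - product 3 (Mouse): category_id=3 -> matches Supplies
  - product 4 (Pen): category_id=NULL, no match -> kept with NULL
  - product 5 (Camera): category_id=NULL, no match -> kept with NULL
  - product 6 (Laptop): category_id=1 -> matches Electronics
  - product 7 (Router): category_id=5 -> matches Tools
  - product 8 (Charger): category_id=1 -> matches Electronics
  - product 9 (Stapler): category_id=5 -> matches Tools
All 9 rows appear; 2 have NULL category.

SQL:
SELECT a.name, b.name AS category
FROM products a
LEFT JOIN categories b ON a.category_id = b.id

Result:
name    | category   
--------+------------
Speaker | Apparel    
Desk    | Supplies   
Mouse   | Supplies   
Pen     | NULL       
Camera  | NULL       
Laptop  | Electronics
Router  | Tools      
Charger | Electronics
Stapler | Tools      


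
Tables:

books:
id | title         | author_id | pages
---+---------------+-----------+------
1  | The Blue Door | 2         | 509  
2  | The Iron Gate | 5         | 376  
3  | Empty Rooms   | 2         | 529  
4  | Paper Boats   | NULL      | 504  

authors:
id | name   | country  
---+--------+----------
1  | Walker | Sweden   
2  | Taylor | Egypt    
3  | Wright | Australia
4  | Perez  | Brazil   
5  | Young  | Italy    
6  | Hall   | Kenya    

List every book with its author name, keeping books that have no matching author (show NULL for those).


LEFT JOIN keeps every row from books (the left table); where author_id has no match in authors, the author columns become NULL. Walk through each book:
  - book 1 (The Blue Door): author_id=2 -> matches Taylor
  - book 2 (The Iron Gate): author_id=5 -> matches Young
  - book 3 (Empty Rooms): author_id=2 -> matches Taylor
  - book 4 (Paper Boats): author_id=NULL, no match -> kept with NULL
All 4 rows appear; 1 has NULL author.

SQL:
SELECT a.title, b.name AS author
FROM books a
LEFT JOIN authors b ON a.author_id = b.id

Result:
title         | author
--------------+-------
The Blue Door | Taylor
The Iron Gate | Young 
Empty Rooms   | Taylor
Paper Boats   | NULL  


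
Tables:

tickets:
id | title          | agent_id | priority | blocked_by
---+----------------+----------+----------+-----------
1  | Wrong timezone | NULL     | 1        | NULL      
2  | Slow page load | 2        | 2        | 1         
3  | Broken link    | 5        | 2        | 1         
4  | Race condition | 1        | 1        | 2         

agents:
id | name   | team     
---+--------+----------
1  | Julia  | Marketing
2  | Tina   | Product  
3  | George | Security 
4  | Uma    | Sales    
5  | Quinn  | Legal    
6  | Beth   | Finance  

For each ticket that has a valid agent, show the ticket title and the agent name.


INNER JOIN keeps only tickets rows whose agent_id matches an id in agents. Walk through each ticket:
  - ticket 1 (Wrong timezone): agent_id=NULL, no match -> dropped
  - ticket 2 (Slow page load): agent_id=2 -> matches Tina
  - ticket 3 (Broken link): agent_id=5 -> matches Quinn
  - ticket 4 (Race condition): agent_id=1 -> matches Julia
So 1 of 4 rows is dropped.

SQL:
SELECT a.title, b.name AS agent
FROM tickets a
INNER JOIN agents b ON a.agent_id = b.id

Result:
title          | agent
---------------+------
Slow page load | Tina 
Broken link    | Quinn
Race condition | Julia


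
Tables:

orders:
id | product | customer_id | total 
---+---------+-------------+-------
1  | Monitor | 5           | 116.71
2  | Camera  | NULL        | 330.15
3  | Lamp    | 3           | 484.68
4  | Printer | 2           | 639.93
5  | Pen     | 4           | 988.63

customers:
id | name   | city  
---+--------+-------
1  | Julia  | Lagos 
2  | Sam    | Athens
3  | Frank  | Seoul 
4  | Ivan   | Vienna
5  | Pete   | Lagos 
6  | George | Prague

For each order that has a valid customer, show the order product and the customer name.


INNER JOIN keeps only orders rows whose customer_id matches an id in customers. Walk through each order:
  - order 1 (Monitor): customer_id=5 -> matches Pete
  - order 2 (Camera): customer_id=NULL, no match -> dropped
  - order 3 (Lamp): customer_id=3 -> matches Frank
  - order 4 (Printer): customer_id=2 -> matches Sam
  - order 5 (Pen): customer_id=4 -> matches Ivan
So 1 of 5 rows is dropped.

SQL:
SELECT a.product, b.name AS customer
FROM orders a
INNER JOIN customers b ON a.customer_id = b.id

Result:
product | customer
--------+---------
Monitor | Pete    
Lamp    | Frank   
Printer | Sam     
Pen     | Ivan    


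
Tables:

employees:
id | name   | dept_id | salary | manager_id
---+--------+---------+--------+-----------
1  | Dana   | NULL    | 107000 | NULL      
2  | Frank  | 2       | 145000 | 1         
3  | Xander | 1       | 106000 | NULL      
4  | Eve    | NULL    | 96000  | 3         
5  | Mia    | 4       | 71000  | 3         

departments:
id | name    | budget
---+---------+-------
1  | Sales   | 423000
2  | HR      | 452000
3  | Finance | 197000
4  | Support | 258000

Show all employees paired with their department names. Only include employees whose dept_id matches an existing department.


INNER JOIN keeps only employees rows whose dept_id matches an id in departments. Walk through each employee:
  - employee 1 (Dana): dept_id=NULL, no match -> dropped
  - employee 2 (Frank): dept_id=2 -> matches HR
  - employee 3 (Xander): dept_id=1 -> matches Sales
  - employee 4 (Eve): dept_id=NULL, no match -> dropped
  - employee 5 (Mia): dept_id=4 -> matches Support
So 2 of 5 rows are dropped.

SQL:
SELECT a.name, b.name AS department
FROM employees a
INNER JOIN departments b ON a.dept_id = b.id

Result:
name   | department
-------+-----------
Frank  | HR        
Xander | Sales     
Mia    | Support   


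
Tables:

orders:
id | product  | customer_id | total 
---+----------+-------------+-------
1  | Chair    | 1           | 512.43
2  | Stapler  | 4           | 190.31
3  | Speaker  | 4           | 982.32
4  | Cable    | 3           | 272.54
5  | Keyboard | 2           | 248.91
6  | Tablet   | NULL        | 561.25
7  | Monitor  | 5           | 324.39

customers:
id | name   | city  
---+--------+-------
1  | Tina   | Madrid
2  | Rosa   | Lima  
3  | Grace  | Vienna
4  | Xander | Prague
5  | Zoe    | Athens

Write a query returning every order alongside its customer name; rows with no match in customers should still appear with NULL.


LEFT JOIN keeps every row from orders (the left table); where customer_id has no match in customers, the customer columns become NULL. Walk through each order:
  - order 1 (Chair): customer_id=1 -> matches Tina
  - order 2 (Stapler): customer_id=4 -> matches Xander
  - order 3 (Speaker): customer_id=4 -> matches Xander
  - order 4 (Cable): customer_id=3 -> matches Grace
  - order 5 (Keyboard): customer_id=2 -> matches Rosa
  - order 6 (Tablet): customer_id=NULL, no match -> kept with NULL
  - order 7 (Monitor): customer_id=5 -> matches Zoe
All 7 rows appear; 1 has NULL customer.

SQL:
SELECT a.product, b.name AS customer
FROM orders a
LEFT JOIN customers b ON a.customer_id = b.id

Result:
product  | customer
---------+---------
Chair    | Tina    
Stapler  | Xander  
Speaker  | Xander  
Cable    | Grace   
Keyboard | Rosa    
Tablet   | NULL    
Monitor  | Zoe     


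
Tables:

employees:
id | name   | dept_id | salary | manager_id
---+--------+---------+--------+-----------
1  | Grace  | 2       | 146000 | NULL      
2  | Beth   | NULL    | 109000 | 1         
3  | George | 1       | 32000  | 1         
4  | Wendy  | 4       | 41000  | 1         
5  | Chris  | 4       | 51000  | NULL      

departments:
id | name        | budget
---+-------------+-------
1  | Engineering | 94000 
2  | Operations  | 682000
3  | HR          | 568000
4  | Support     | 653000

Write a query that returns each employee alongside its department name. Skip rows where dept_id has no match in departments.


INNER JOIN keeps only employees rows whose dept_id matches an id in departments. Walk through each employee:
  - employee 1 (Grace): dept_id=2 -> matches Operations
  - employee 2 (Beth): dept_id=NULL, no match -> dropped
  - employee 3 (George): dept_id=1 -> matches Engineering
  - employee 4 (Wendy): dept_id=4 -> matches Support
  - employee 5 (Chris): dept_id=4 -> matches Support
So 1 of 5 rows is dropped.

SQL:
SELECT a.name, b.name AS department
FROM employees a
INNER JOIN departments b ON a.dept_id = b.id

Result:
name   | department 
-------+------------
Grace  | Operations 
George | Engineering
Wendy  | Support    
Chris  | Support    


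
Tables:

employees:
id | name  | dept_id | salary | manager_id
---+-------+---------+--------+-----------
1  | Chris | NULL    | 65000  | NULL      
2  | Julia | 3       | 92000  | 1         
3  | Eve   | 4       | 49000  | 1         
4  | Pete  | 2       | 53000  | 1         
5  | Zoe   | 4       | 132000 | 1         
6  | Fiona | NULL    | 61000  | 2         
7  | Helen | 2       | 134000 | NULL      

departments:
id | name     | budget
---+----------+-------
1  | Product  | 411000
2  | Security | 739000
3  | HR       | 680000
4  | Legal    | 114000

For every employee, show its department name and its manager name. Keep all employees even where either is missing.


Two LEFT JOINs from the same base table employees: one to departments via dept_id, one to employees itself via manager_id. Both are LEFT so every employee is preserved.
Match against departments:
  - employee 1 (Chris): dept_id=NULL, no match -> kept with NULL
  - employee 2 (Julia): dept_id=3 -> matches HR
  - employee 3 (Eve): dept_id=4 -> matches Legal
  - employee 4 (Pete): dept_id=2 -> matches Security
  - employee 5 (Zoe): dept_id=4 -> matches Legal
  - employee 6 (Fiona): dept_id=NULL, no match -> kept with NULL
  - employee 7 (Helen): dept_id=2 -> matches Security
Match against employees (self):
  - employee 1 (Chris): manager_id=NULL -> NULL
  - employee 2 (Julia): manager_id=1 -> Chris
  - employee 3 (Eve): manager_id=1 -> Chris
  - employee 4 (Pete): manager_id=1 -> Chris
  - employee 5 (Zoe): manager_id=1 -> Chris
  - employee 6 (Fiona): manager_id=2 -> Julia
  - employee 7 (Helen): manager_id=NULL -> NULL

SQL:
SELECT a.name, b.name AS department, c.name AS manager
FROM employees a
LEFT JOIN departments b ON a.dept_id = b.id
LEFT JOIN employees c ON a.manager_id = c.id

Result:
name  | department | manager
------+------------+--------
Chris | NULL       | NULL   
Julia | HR         | Chris  
Eve   | Legal      | Chris  
Pete  | Security   | Chris  
Zoe   | Legal      | Chris  
Fiona | NULL       | Julia  
Helen | Security   | NULL   


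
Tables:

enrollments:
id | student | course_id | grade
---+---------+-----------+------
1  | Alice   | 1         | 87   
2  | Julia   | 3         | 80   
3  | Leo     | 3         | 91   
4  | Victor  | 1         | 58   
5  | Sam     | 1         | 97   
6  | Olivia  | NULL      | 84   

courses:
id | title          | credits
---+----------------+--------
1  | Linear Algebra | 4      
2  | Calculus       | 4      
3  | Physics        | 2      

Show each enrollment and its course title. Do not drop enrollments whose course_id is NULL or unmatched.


LEFT JOIN keeps every row from enrollments (the left table); where course_id has no match in courses, the course columns become NULL. Walk through each enrollment:
  - enrollment 1 (Alice): course_id=1 -> matches Linear Algebra
  - enrollment 2 (Julia): course_id=3 -> matches Physics
  - enrollment 3 (Leo): course_id=3 -> matches Physics
  - enrollment 4 (Victor): course_id=1 -> matches Linear Algebra
  - enrollment 5 (Sam): course_id=1 -> matches Linear Algebra
  - enrollment 6 (Olivia): course_id=NULL, no match -> kept with NULL
All 6 rows appear; 1 has NULL course.

SQL:
SELECT a.student, b.title AS course
FROM enrollments a
LEFT JOIN courses b ON a.course_id = b.id

Result:
student | course        
--------+---------------
Alice   | Linear Algebra
Julia   | Physics       
Leo     | Physics       
Victor  | Linear Algebra
Sam     | Linear Algebra
Olivia  | NULL          


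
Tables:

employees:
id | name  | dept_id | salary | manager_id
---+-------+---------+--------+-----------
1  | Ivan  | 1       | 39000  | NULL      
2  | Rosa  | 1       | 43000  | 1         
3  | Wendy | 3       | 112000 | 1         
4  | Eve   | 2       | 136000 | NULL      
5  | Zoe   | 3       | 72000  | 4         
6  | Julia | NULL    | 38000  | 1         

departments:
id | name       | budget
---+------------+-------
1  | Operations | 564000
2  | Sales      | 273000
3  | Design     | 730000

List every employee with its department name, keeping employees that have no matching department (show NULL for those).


LEFT JOIN keeps every row from employees (the left table); where dept_id has no match in departments, the department columns become NULL. Walk through each employee:
  - employee 1 (Ivan): dept_id=1 -> matches Operations
  - employee 2 (Rosa): dept_id=1 -> matches Operations
  - employee 3 (Wendy): dept_id=3 -> matches Design
  - employee 4 (Eve): dept_id=2 -> matches Sales
  - employee 5 (Zoe): dept_id=3 -> matches Design
  - employee 6 (Julia): dept_id=NULL, no match -> kept with NULL
All 6 rows appear; 1 has NULL department.

SQL:
SELECT a.name, b.name AS department
FROM employees a
LEFT JOIN departments b ON a.dept_id = b.id

Result:
name  | department
------+-----------
Ivan  | Operations
Rosa  | Operations
Wendy | Design    
Eve   | Sales     
Zoe   | Design    
Julia | NULL      


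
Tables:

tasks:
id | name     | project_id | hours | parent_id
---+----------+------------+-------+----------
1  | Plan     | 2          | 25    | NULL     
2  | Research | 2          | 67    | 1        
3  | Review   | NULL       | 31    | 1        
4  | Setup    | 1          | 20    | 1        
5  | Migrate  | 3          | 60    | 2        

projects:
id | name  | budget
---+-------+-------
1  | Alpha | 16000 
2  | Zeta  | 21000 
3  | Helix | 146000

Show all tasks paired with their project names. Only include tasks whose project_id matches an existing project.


INNER JOIN keeps only tasks rows whose project_id matches an id in projects. Walk through each task:
  - task 1 (Plan): project_id=2 -> matches Zeta
  - task 2 (Research): project_id=2 -> matches Zeta
  - task 3 (Review): project_id=NULL, no match -> dropped
  - task 4 (Setup): project_id=1 -> matches Alpha
  - task 5 (Migrate): project_id=3 -> matches Helix
So 1 of 5 rows is dropped.

SQL:
SELECT a.name, b.name AS project
FROM tasks a
INNER JOIN projects b ON a.project_id = b.id

Result:
name     | project
---------+--------
Plan     | Zeta   
Research | Zeta   
Setup    | Alpha  
Migrate  | Helix  


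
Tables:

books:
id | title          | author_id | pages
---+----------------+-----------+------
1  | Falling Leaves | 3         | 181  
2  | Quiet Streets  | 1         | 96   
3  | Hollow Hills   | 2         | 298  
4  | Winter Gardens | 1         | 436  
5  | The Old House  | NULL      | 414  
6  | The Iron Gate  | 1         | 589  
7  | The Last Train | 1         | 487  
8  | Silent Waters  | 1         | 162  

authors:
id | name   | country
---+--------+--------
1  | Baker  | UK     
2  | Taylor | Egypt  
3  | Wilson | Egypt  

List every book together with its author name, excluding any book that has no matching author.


INNER JOIN keeps only books rows whose author_id matches an id in authors. Walk through each book:
  - book 1 (Falling Leaves): author_id=3 -> matches Wilson
  - book 2 (Quiet Streets): author_id=1 -> matches Baker
  - book 3 (Hollow Hills): author_id=2 -> matches Taylor
  - book 4 (Winter Gardens): author_id=1 -> matches Baker
  - book 5 (The Old House): author_id=NULL, no match -> dropped
  - book 6 (The Iron Gate): author_id=1 -> matches Baker
  - book 7 (The Last Train): author_id=1 -> matches Baker
  - book 8 (Silent Waters): author_id=1 -> matches Baker
So 1 of 8 rows is dropped.

SQL:
SELECT a.title, b.name AS author
FROM books a
INNER JOIN authors b ON a.author_id = b.id

Result:
title          | author
---------------+-------
Falling Leaves | Wilson
Quiet Streets  | Baker 
Hollow Hills   | Taylor
Winter Gardens | Baker 
The Iron Gate  | Baker 
The Last Train | Baker 
Silent Waters  | Baker 


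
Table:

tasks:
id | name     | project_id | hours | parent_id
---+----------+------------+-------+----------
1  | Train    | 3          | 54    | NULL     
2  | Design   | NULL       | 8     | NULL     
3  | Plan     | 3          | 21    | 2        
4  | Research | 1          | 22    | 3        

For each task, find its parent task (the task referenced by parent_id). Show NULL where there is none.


This is a self-join: tasks is joined to a second copy of itself, matching each row's parent_id to another row's id. Use LEFT JOIN so rows with parent_id=NULL are kept.
  - task 1 (Train): parent_id=NULL -> NULL
  - task 2 (Design): parent_id=NULL -> NULL
  - task 3 (Plan): parent_id=2 -> Design
  - task 4 (Research): parent_id=3 -> Plan

SQL:
SELECT a.name AS item, b.name AS parent
FROM tasks a
LEFT JOIN tasks b ON a.parent_id = b.id

Result:
item     | parent
---------+-------
Train    | NULL  
Design   | NULL  
Plan     | Design
Research | Plan  


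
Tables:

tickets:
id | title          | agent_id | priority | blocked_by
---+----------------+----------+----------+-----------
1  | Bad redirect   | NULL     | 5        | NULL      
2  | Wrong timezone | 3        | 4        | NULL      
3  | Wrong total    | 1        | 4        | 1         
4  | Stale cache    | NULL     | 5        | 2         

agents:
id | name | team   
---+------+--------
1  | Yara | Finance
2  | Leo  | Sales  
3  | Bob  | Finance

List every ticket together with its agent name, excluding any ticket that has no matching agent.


INNER JOIN keeps only tickets rows whose agent_id matches an id in agents. Walk through each ticket:
  - ticket 1 (Bad redirect): agent_id=NULL, no match -> dropped
  - ticket 2 (Wrong timezone): agent_id=3 -> matches Bob
  - ticket 3 (Wrong total): agent_id=1 -> matches Yara
  - ticket 4 (Stale cache): agent_id=NULL, no match -> dropped
So 2 of 4 rows are dropped.

SQL:
SELECT a.title, b.name AS agent
FROM tickets a
INNER JOIN agents b ON a.agent_id = b.id

Result:
title          | agent
---------------+------
Wrong timezone | Bob  
Wrong total    | Yara 


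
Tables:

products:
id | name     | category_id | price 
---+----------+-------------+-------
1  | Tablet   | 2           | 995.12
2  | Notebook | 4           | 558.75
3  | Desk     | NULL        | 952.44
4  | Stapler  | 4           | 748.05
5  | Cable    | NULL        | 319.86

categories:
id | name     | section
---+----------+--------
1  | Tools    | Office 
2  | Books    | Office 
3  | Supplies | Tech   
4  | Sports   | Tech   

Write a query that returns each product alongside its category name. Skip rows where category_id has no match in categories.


INNER JOIN keeps only products rows whose category_id matches an id in categories. Walk through each product:
  - product 1 (Tablet): category_id=2 -> matches Books
  - product 2 (Notebook): category_id=4 -> matches Sports
  - product 3 (Desk): category_id=NULL, no match -> dropped
  - product 4 (Stapler): category_id=4 -> matches Sports
  - product 5 (Cable): category_id=NULL, no match -> dropped
So 2 of 5 rows are dropped.

SQL:
SELECT a.name, b.name AS category
FROM products a
INNER JOIN categories b ON a.category_id = b.id

Result:
name     | category
---------+---------
Tablet   | Books   
Notebook | Sports  
Stapler  | Sports  


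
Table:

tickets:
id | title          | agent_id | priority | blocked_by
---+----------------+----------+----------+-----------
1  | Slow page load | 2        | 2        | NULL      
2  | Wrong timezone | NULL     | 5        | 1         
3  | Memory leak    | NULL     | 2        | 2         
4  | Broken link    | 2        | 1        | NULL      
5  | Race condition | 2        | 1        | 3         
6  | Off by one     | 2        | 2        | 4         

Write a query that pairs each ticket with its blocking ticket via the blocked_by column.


This is a self-join: tickets is joined to a second copy of itself, matching each row's blocked_by to another row's id. Use LEFT JOIN so rows with blocked_by=NULL are kept.
  - ticket 1 (Slow page load): blocked_by=NULL -> NULL
  - ticket 2 (Wrong timezone): blocked_by=1 -> Slow page load
  - ticket 3 (Memory leak): blocked_by=2 -> Wrong timezone
  - ticket 4 (Broken link): blocked_by=NULL -> NULL
  - ticket 5 (Race condition): blocked_by=3 -> Memory leak
  - ticket 6 (Off by one): blocked_by=4 -> Broken link

SQL:
SELECT a.title AS item, b.title AS blocked_by
FROM tickets a
LEFT JOIN tickets b ON a.blocked_by = b.id

Result:
item           | blocked_by    
---------------+---------------
Slow page load | NULL          
Wrong timezone | Slow page load
Memory leak    | Wrong timezone
Broken link    | NULL          
Race condition | Memory leak   
Off by one     | Broken link   


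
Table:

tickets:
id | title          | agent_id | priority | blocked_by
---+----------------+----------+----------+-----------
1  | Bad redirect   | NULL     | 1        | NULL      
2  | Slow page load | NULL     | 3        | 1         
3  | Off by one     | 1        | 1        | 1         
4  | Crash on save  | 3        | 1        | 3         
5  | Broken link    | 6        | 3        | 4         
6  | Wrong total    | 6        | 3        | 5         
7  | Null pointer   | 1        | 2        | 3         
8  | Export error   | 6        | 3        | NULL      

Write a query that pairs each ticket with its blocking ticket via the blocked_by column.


This is a self-join: tickets is joined to a second copy of itself, matching each row's blocked_by to another row's id. Use LEFT JOIN so rows with blocked_by=NULL are kept.
  - ticket 1 (Bad redirect): blocked_by=NULL -> NULL
  - ticket 2 (Slow page load): blocked_by=1 -> Bad redirect
  - ticket 3 (Off by one): blocked_by=1 -> Bad redirect
  - ticket 4 (Crash on save): blocked_by=3 -> Off by one
  - ticket 5 (Broken link): blocked_by=4 -> Crash on save
  - ticket 6 (Wrong total): blocked_by=5 -> Broken link
  - ticket 7 (Null pointer): blocked_by=3 -> Off by one
  - ticket 8 (Export error): blocked_by=NULL -> NULL

SQL:
SELECT a.title AS item, b.title AS blocked_by
FROM tickets a
LEFT JOIN tickets b ON a.blocked_by = b.id

Result:
item           | blocked_by   
---------------+--------------
Bad redirect   | NULL         
Slow page load | Bad redirect 
Off by one     | Bad redirect 
Crash on save  | Off by one   
Broken link    | Crash on save
Wrong total    | Broken link  
Null pointer   | Off by one   
Export error   | NULL         
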